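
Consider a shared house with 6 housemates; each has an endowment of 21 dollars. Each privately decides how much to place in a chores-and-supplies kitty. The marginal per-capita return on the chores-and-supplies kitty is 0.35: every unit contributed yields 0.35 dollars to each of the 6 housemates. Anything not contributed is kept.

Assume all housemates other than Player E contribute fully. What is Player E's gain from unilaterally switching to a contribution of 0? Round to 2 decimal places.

13.65 dollars

Switching from a contribution of 21 to 0 lets Player E keep an extra 21 dollars, but lowers the chores-and-supplies kitty by 21, which costs Player E their own share of that drop: 0.35 × 21 = 7.35.
Net gain = 21 − 7.35 = 13.65. The private return per contributed unit (0.35) is below 1, so free-riding is indeed the best response regardless of what the others do.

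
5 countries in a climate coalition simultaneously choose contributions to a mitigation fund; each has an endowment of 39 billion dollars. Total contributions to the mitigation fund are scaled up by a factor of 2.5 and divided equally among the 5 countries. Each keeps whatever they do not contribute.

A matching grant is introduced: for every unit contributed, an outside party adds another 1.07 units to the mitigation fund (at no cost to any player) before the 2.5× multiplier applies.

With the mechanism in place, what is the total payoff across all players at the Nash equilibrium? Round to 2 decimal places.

Under the mechanism each unit contributed yields 2.5 × 2.07 / 5 = 1.0350 back to its contributor per unit of net cost, which exceeds 1, making full contribution the dominant choice for everyone.
So the Nash equilibrium is full contribution by all 5; the group earns 2.5 × 2.07 × 195 = 1009.13.

1009.13 billion dollars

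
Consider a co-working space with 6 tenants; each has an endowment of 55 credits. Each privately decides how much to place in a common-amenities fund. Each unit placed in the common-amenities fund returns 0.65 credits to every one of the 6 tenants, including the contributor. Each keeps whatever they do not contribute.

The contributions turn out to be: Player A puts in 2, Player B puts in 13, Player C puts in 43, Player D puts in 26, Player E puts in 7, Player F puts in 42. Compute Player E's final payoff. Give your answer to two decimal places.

134.45 credits

Total contributed: 2 + 13 + 43 + 26 + 7 + 42 = 133.
Each receives 0.65 × 133 = 86.45 from the common-amenities fund.
Player E keeps 55 − 7 = 48, so Player E's payoff is 48 + 86.45 = 134.45.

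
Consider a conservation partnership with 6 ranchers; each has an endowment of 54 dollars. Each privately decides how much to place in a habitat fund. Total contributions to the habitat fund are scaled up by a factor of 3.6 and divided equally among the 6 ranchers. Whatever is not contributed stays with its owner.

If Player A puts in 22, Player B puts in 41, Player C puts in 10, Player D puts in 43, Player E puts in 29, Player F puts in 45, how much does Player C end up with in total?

158.00 dollars

Total contributed: 22 + 41 + 10 + 43 + 29 + 45 = 190.
Each receives 3.6 × 190 / 6 = 114.00 from the habitat fund.
Player C keeps 54 − 10 = 44, so Player C's payoff is 44 + 114.00 = 158.00.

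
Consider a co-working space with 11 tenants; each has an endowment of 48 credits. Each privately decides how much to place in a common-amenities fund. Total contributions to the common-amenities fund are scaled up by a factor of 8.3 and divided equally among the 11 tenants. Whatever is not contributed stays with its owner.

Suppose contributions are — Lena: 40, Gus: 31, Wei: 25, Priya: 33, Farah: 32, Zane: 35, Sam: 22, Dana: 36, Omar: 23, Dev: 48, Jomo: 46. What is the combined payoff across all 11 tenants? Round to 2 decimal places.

3236.30 credits

Total contributed: 40 + 31 + 25 + 33 + 32 + 35 + 22 + 36 + 23 + 48 + 46 = 371; total kept: 11 × 48 − 371 = 157.
The common-amenities fund pays out 8.3 × 371 = 3079.30 in aggregate.
Group total = 157 + 3079.30 = 3236.30.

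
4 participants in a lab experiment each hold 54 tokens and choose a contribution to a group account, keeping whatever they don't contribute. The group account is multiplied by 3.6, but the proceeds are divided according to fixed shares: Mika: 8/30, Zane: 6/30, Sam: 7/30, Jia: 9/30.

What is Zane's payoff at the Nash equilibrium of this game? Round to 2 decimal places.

92.88 tokens

A player with share s gets back 3.6·s per unit contributed, so full contribution is dominant for anyone with s > 1/3.6 = 0.2778 and zero contribution is dominant for anyone below.
Jia alone (share 9/30) is above the threshold, contributing 54; the remaining 3 contribute 0. Total contributed: 54.
Zane keeps 54 and receives 3.6 × 54 × 6/30 = 38.88 from the group account, for a payoff of 92.88.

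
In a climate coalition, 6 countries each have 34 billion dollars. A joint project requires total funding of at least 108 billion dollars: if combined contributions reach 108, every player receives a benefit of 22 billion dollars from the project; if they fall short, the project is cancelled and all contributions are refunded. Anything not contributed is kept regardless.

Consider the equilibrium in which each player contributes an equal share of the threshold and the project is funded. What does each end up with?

38 billion dollars

Equal share of the threshold: 108/6 = 18.
At this profile no one gains by cutting their contribution: any cut drops the total below 108, the project is cancelled, contributions are refunded, and the deviator ends with 34, which is less than 34 − 18 + 22 = 38. Contributing more than 18 just wastes the excess. So contributing exactly 18 is a best response.
Each player's payoff: 34 − 18 + 22 = 38.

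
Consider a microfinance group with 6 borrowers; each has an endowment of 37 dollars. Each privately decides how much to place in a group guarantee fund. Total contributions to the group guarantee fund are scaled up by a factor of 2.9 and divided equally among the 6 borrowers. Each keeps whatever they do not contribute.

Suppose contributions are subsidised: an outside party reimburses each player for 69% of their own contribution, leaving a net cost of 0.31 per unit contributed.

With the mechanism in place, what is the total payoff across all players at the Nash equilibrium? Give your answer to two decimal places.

Under the mechanism each unit contributed yields (2.9/6) / 0.31 = 1.5591 back to its contributor per unit of net cost, which exceeds 1, making full contribution the dominant choice for everyone.
So the Nash equilibrium is full contribution by all 6; the group earns 6 × (37 × 0.69 + 2.9 × 37) = 796.98.

796.98 dollars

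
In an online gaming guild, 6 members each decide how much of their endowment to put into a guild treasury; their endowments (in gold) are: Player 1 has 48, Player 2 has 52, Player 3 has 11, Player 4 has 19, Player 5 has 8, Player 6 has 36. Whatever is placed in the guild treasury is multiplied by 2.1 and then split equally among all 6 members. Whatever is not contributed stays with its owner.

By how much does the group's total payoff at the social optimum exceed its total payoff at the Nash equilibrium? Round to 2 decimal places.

191.40 gold

The private return per contributed unit is 2.1/6 = 0.3500 < 1 for every player regardless of endowment, so the Nash equilibrium is zero contribution and the group total is Σ E_j = 48 + 52 + 11 + 19 + 8 + 36 = 174.
Each contributed unit returns 2.100 to the group, so the social optimum is full contribution by everyone: group total = 2.100 × 174 = 365.40.
Efficiency loss = (2.100 − 1) × 174 = 191.40.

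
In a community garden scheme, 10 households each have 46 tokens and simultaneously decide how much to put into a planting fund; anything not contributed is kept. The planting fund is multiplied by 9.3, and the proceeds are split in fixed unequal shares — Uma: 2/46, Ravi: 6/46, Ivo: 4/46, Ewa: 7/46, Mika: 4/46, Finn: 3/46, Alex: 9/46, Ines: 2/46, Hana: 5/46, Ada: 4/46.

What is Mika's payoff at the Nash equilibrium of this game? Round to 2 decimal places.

194.80 tokens

Each unit j contributes comes back to j as 9.3 × (j's share), so j prefers to contribute only if that share exceeds 1/9.3 = 0.1075; otherwise keeping the unit dominates.
Ravi, Ewa, Alex and Hana clear that bar, contributing 46 each; the remaining 6 contribute 0. Total contributed: 184.
Mika keeps 46 and receives 9.3 × 184 × 4/46 = 148.80 from the planting fund, for a payoff of 194.80.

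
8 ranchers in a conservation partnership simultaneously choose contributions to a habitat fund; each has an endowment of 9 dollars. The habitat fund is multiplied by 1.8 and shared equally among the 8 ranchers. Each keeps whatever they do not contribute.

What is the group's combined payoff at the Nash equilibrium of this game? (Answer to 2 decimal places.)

72.00 dollars

Each contributed unit returns 1.8/8 = 0.2250 to its contributor — below 1 — so contributing 0 is dominant for every player. At the Nash equilibrium everyone keeps their 9, and the group total is 8 × 9 = 72.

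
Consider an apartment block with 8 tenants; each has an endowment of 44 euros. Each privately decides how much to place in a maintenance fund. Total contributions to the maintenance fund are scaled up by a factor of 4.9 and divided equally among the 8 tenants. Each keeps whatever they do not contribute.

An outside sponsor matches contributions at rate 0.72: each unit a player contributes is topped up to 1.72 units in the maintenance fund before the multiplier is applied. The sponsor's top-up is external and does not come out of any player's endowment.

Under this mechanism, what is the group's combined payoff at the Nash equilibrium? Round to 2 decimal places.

Under the mechanism each unit contributed yields 4.9 × 1.72 / 8 = 1.0535 back to its contributor per unit of net cost, which exceeds 1, making full contribution the dominant choice for everyone.
At the Nash equilibrium everyone contributes 44. Group total payoff = 4.9 × 1.72 × 352 = 2966.66.

2966.66 euros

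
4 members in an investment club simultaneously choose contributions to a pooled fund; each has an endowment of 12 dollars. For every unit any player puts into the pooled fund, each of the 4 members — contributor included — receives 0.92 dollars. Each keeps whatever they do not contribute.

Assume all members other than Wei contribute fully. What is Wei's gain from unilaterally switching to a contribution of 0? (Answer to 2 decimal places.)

Switching from a contribution of 12 to 0 lets Wei keep an extra 12 dollars, but lowers the pooled fund by 12, which costs Wei their own share of that drop: 0.92 × 12 = 11.04.
Net gain = 12 − 11.04 = 0.96. The private return per contributed unit (0.92) is below 1, so free-riding is indeed the best response regardless of what the others do.

0.96 dollars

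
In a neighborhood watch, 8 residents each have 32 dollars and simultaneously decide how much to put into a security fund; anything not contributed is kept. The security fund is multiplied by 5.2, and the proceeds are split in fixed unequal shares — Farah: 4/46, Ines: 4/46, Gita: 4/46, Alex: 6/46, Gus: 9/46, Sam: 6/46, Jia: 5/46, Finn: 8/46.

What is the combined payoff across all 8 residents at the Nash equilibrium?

Each unit j contributes comes back to j as 5.2 × (j's share), so j prefers to contribute only if that share exceeds 1/5.2 = 0.1923; otherwise keeping the unit dominates.
Only Gus (9/46) clears that bar, contributing 32; the remaining 7 contribute 0. Total contributed: 32.
The security fund pays out 5.2 × 32 = 166.40 in total (split across the unequal shares, but the aggregate is all that matters for the group sum).
The 7 free-riders keep 32 each, adding 224. Group total = 224 + 166.40 = 390.40.

390.40 dollars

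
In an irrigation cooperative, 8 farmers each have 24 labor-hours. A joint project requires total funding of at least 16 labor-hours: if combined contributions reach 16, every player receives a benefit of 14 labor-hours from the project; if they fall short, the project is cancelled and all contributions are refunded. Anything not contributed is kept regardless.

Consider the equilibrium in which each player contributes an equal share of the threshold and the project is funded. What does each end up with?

Equal share of the threshold: 16/8 = 2.
At this profile no one gains by cutting their contribution: any cut drops the total below 16, the project is cancelled, contributions are refunded, and the deviator ends with 24, which is less than 24 − 2 + 14 = 36. Contributing more than 2 just wastes the excess. So contributing exactly 2 is a best response.
Each player's payoff: 24 − 2 + 14 = 36.

36 labor-hours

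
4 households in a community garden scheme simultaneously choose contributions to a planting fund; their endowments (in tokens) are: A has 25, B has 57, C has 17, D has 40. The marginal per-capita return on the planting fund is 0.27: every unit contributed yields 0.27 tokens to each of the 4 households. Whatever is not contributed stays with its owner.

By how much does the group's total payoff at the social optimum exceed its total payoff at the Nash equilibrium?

11.12 tokens

The private return per contributed unit is 0.27 < 1 for everyone, so the Nash equilibrium is zero contribution and the group total is Σ E_j = 25 + 57 + 17 + 40 = 139.
Each contributed unit returns 1.080 to the group, so the social optimum is full contribution by everyone: group total = 1.080 × 139 = 150.12.
Efficiency loss = (1.080 − 1) × 139 = 11.12.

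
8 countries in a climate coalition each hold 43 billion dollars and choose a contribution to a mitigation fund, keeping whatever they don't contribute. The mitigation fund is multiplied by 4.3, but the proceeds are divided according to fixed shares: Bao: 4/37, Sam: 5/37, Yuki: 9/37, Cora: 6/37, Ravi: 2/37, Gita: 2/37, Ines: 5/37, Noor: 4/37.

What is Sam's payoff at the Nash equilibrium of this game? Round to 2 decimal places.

A player with share s gets back 4.3·s per unit contributed, so full contribution is dominant for anyone with s > 1/4.3 = 0.2326 and zero contribution is dominant for anyone below.
The only share above 0.2326 is Yuki's 9/37, contributing 43; the remaining 7 contribute 0. Total contributed: 43.
Sam keeps 43 and receives 4.3 × 43 × 5/37 = 24.99 from the mitigation fund, for a payoff of 67.99.

67.99 billion dollars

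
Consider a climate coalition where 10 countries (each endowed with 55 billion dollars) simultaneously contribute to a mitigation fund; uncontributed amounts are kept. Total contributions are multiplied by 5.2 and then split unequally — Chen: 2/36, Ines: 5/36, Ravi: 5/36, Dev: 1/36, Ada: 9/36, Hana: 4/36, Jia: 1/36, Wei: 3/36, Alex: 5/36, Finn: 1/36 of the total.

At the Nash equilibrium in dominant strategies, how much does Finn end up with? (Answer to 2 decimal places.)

A player with share s gets back 5.2·s per unit contributed, so full contribution is dominant for anyone with s > 1/5.2 = 0.1923 and zero contribution is dominant for anyone below.
Only Ada (9/36) clears that bar, contributing 55; the remaining 9 contribute 0. Total contributed: 55.
Finn keeps 55 and receives 5.2 × 55 × 1/36 = 7.94 from the mitigation fund, for a payoff of 62.94.

62.94 billion dollars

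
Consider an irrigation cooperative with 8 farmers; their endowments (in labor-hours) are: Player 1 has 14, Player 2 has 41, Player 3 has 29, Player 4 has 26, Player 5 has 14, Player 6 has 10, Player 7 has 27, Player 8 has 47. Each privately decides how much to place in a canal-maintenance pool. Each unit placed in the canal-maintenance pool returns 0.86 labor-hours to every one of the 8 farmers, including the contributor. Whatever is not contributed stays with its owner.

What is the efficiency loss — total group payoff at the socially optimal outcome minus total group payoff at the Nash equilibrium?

The private return per contributed unit is 0.86 < 1 for everyone, so the Nash equilibrium is zero contribution and the group total is Σ E_j = 14 + 41 + 29 + 26 + 14 + 10 + 27 + 47 = 208.
Each contributed unit returns 6.880 to the group, so the social optimum is full contribution by everyone: group total = 6.880 × 208 = 1431.04.
Efficiency loss = (6.880 − 1) × 208 = 1223.04.

1223.04 labor-hours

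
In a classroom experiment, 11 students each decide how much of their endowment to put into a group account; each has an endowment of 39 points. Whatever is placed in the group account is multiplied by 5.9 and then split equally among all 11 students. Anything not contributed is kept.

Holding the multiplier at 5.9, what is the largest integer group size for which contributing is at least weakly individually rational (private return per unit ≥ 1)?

Private return per unit is 5.9/(group size), which is ≥ 1 whenever the group size is ≤ 5.9.
The largest such integer is 5.

5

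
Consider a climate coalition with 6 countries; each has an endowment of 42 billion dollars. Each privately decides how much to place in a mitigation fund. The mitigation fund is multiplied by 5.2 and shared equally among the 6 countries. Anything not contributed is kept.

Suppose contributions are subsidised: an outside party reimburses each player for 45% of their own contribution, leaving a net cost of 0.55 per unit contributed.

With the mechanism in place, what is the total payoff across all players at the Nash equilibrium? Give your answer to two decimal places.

The effective private return per unit is now (5.2/6) / 0.55 = 1.5758 > 1, so every player's dominant strategy flips to full contribution.
So the Nash equilibrium is full contribution by all 6; the group earns 6 × (42 × 0.45 + 5.2 × 42) = 1423.80.

1423.80 billion dollars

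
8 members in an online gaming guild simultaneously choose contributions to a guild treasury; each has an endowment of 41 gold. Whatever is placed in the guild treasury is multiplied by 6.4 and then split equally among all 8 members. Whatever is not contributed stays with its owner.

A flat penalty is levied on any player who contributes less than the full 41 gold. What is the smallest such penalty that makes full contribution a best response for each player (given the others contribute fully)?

Given the others contribute fully, the best deviation is to contribute 0 (any partial contribution still incurs the fine and gives up units whose private return 0.8000 is below 1).
Deviating from 41 to 0 saves 41 gold but forfeits the deviator's share of the drop in the guild treasury: 6.4/8 × 41 = 32.80.
So the deviation gain is 41 − 32.80 = 8.20, and the fine must be at least 8.20 gold to wipe it out.

8.20 gold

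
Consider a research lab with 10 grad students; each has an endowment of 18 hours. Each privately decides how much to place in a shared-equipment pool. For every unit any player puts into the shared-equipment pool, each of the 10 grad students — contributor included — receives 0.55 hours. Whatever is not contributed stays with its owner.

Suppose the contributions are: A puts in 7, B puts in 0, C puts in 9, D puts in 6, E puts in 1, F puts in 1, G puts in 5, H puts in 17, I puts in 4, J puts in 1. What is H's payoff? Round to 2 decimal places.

29.05 hours

Total contributed: 7 + 0 + 9 + 6 + 1 + 1 + 5 + 17 + 4 + 1 = 51.
Each receives 0.55 × 51 = 28.05 from the shared-equipment pool.
H keeps 18 − 17 = 1, so H's payoff is 1 + 28.05 = 29.05.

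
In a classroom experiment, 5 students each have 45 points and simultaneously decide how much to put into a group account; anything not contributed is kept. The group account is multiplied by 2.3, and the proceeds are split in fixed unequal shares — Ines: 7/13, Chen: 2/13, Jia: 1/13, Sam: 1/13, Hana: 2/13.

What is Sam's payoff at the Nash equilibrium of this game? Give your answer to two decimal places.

For player j, contributing a unit is worthwhile iff 2.3 × (j's share) ≥ 1, i.e. iff j's share is at least 0.4348.
Ines alone (share 7/13) is above the threshold, contributing 45; the remaining 4 contribute 0. Total contributed: 45.
Sam keeps 45 and receives 2.3 × 45 × 1/13 = 7.96 from the group account, for a payoff of 52.96.

52.96 points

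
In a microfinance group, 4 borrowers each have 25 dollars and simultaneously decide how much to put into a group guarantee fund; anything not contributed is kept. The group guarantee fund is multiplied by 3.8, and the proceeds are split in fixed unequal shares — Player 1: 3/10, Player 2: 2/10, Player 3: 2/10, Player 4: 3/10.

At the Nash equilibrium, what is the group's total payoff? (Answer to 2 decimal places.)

For player j, contributing a unit is worthwhile iff 3.8 × (j's share) ≥ 1, i.e. iff j's share is at least 0.2632.
Player 1 and Player 4 are above the threshold, contributing 25 each; the remaining 2 contribute 0. Total contributed: 50.
The group guarantee fund pays out 3.8 × 50 = 190.00 in total (split across the unequal shares, but the aggregate is all that matters for the group sum).
The 2 free-riders keep 25 each, adding 50. Group total = 50 + 190.00 = 240.00.

240.00 dollars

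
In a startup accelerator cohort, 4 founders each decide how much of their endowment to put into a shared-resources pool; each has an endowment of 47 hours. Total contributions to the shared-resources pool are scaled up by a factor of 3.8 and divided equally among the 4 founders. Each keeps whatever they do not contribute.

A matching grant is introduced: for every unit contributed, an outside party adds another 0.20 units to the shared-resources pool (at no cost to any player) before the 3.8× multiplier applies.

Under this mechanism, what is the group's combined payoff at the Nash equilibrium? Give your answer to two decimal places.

Under the mechanism each unit contributed yields 3.8 × 1.20 / 4 = 1.1400 back to its contributor per unit of net cost, which exceeds 1, making full contribution the dominant choice for everyone.
So the Nash equilibrium is full contribution by all 4; the group earns 3.8 × 1.20 × 188 = 857.28.

857.28 hours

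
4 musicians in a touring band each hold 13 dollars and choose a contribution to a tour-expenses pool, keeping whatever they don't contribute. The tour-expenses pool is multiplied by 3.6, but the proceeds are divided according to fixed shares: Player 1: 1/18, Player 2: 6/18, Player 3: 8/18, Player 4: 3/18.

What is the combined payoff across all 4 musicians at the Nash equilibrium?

For player j, contributing a unit is worthwhile iff 3.6 × (j's share) ≥ 1, i.e. iff j's share is at least 0.2778.
Player 2 and Player 3 clear that bar, contributing 13 each; the remaining 2 contribute 0. Total contributed: 26.
The tour-expenses pool pays out 3.6 × 26 = 93.60 in total (split across the unequal shares, but the aggregate is all that matters for the group sum).
The 2 free-riders keep 13 each, adding 26. Group total = 26 + 93.60 = 119.60.

119.60 dollars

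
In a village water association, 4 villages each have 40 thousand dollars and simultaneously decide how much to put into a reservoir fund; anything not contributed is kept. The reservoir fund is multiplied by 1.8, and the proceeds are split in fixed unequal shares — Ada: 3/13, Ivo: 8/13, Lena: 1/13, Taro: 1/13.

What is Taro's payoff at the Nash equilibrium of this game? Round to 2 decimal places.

Player j's private return per contributed unit is 1.8 × (j's share). Contributing is weakly dominant for j when that share is at least 1/1.8 = 0.5556, and contributing 0 is dominant otherwise.
The only share above 0.5556 is Ivo's 8/13, contributing 40; the remaining 3 contribute 0. Total contributed: 40.
Taro keeps 40 and receives 1.8 × 40 × 1/13 = 5.54 from the reservoir fund, for a payoff of 45.54.

45.54 thousand dollars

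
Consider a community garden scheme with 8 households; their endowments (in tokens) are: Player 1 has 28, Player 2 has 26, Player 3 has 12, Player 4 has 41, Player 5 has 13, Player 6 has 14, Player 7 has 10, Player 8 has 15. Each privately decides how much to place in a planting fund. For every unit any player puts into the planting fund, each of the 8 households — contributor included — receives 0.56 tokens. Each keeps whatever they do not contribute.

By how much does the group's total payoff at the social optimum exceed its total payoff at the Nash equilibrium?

The private return per contributed unit is 0.56 < 1 for everyone, so the Nash equilibrium is zero contribution and the group total is Σ E_j = 28 + 26 + 12 + 41 + 13 + 14 + 10 + 15 = 159.
Each contributed unit returns 4.480 to the group, so the social optimum is full contribution by everyone: group total = 4.480 × 159 = 712.32.
Efficiency loss = (4.480 − 1) × 159 = 553.32.

553.32 tokens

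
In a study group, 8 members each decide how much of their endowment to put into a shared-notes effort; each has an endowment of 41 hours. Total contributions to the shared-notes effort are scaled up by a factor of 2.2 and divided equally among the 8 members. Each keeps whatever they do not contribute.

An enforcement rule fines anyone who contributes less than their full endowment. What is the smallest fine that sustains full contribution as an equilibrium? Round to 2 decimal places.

Given the others contribute fully, the best deviation is to contribute 0 (any partial contribution still incurs the fine and gives up units whose private return 0.2750 is below 1).
Deviating from 41 to 0 saves 41 hours but forfeits the deviator's share of the drop in the shared-notes effort: 2.2/8 × 41 = 11.27.
So the deviation gain is 41 − 11.27 = 29.73, and the fine must be at least 29.73 hours to wipe it out.

29.73 hours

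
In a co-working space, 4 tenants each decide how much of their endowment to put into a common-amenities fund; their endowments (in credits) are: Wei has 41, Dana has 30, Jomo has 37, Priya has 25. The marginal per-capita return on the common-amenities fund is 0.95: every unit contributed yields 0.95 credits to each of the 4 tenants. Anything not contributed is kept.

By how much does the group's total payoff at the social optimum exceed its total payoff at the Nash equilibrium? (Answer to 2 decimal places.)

372.40 credits

The private return per contributed unit is 0.95 < 1 for everyone, so the Nash equilibrium is zero contribution and the group total is Σ E_j = 41 + 30 + 37 + 25 = 133.
Each contributed unit returns 3.800 to the group, so the social optimum is full contribution by everyone: group total = 3.800 × 133 = 505.40.
Efficiency loss = (3.800 − 1) × 133 = 372.40.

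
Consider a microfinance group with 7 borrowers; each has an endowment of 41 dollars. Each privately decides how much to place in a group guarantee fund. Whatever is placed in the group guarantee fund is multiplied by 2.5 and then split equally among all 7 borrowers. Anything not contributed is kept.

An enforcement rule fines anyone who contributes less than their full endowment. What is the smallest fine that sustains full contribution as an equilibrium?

26.36 dollars

Given the others contribute fully, the best deviation is to contribute 0 (any partial contribution still incurs the fine and gives up units whose private return 0.3571 is below 1).
Deviating from 41 to 0 saves 41 dollars but forfeits the deviator's share of the drop in the group guarantee fund: 2.5/7 × 41 = 14.64.
So the deviation gain is 41 − 14.64 = 26.36, and the fine must be at least 26.36 dollars to wipe it out.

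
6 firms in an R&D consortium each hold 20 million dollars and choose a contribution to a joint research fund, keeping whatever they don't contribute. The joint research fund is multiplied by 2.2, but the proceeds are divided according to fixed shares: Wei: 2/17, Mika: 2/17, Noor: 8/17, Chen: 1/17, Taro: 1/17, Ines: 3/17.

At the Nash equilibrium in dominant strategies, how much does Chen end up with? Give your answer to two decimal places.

22.59 million dollars

For player j, contributing a unit is worthwhile iff 2.2 × (j's share) ≥ 1, i.e. iff j's share is at least 0.4545.
Only Noor (8/17) clears that bar, contributing 20; the remaining 5 contribute 0. Total contributed: 20.
Chen keeps 20 and receives 2.2 × 20 × 1/17 = 2.59 from the joint research fund, for a payoff of 22.59.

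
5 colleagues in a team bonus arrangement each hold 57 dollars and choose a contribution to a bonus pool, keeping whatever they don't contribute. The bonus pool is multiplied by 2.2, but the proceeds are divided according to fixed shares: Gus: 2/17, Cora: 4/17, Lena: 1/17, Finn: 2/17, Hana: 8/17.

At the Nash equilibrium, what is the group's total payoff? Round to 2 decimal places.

353.40 dollars

Each unit j contributes comes back to j as 2.2 × (j's share), so j prefers to contribute only if that share exceeds 1/2.2 = 0.4545; otherwise keeping the unit dominates.
The only share above 0.4545 is Hana's 8/17, contributing 57; the remaining 4 contribute 0. Total contributed: 57.
The bonus pool pays out 2.2 × 57 = 125.40 in total (split across the unequal shares, but the aggregate is all that matters for the group sum).
The 4 free-riders keep 57 each, adding 228. Group total = 228 + 125.40 = 353.40.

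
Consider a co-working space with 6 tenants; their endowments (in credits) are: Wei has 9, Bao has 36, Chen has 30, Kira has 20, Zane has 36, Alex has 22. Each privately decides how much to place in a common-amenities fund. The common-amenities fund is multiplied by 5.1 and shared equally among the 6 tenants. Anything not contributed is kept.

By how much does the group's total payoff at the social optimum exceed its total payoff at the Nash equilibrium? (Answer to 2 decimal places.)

The private return per contributed unit is 5.1/6 = 0.8500 < 1 for every player regardless of endowment, so the Nash equilibrium is zero contribution and the group total is Σ E_j = 9 + 36 + 30 + 20 + 36 + 22 = 153.
Each contributed unit returns 5.100 to the group, so the social optimum is full contribution by everyone: group total = 5.100 × 153 = 780.30.
Efficiency loss = (5.100 − 1) × 153 = 627.30.

627.30 credits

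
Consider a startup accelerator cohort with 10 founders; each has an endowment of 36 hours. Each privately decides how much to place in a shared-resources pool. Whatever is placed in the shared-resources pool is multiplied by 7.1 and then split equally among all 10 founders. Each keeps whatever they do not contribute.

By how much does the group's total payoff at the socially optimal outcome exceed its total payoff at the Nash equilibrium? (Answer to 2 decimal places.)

Each contributed unit returns 7.1/10 = 0.7100 to its contributor — below 1 — so contributing 0 is dominant for every player. At the Nash equilibrium everyone keeps their 36, and the group total is 10 × 36 = 360.
Each contributed unit returns 7.100 to the group as a whole (0.7100 to each of 10 players), which exceeds 1, so the social optimum is full contribution: group total = 7.100 × 360 = 2556.00.
Efficiency loss = 2556.00 − 360 = 2196.00.

2196.00 hours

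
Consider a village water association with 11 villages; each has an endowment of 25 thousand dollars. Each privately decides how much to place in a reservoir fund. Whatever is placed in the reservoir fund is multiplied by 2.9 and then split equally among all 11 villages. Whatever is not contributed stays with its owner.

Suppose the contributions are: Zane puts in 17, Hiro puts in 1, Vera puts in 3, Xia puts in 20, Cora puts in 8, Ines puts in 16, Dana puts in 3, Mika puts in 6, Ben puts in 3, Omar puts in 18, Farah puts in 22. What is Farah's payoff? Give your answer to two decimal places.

33.85 thousand dollars

Total contributed: 17 + 1 + 3 + 20 + 8 + 16 + 3 + 6 + 3 + 18 + 22 = 117.
Each receives 2.9 × 117 / 11 = 30.85 from the reservoir fund.
Farah keeps 25 − 22 = 3, so Farah's payoff is 3 + 30.85 = 33.85.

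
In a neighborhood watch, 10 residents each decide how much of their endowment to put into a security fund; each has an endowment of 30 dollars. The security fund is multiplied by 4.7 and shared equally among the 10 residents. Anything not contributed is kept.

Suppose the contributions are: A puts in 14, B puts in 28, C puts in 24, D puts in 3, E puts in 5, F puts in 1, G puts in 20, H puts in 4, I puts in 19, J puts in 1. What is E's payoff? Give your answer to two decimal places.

80.93 dollars

Total contributed: 14 + 28 + 24 + 3 + 5 + 1 + 20 + 4 + 19 + 1 = 119.
Each receives 4.7 × 119 / 10 = 55.93 from the security fund.
E keeps 30 − 5 = 25, so E's payoff is 25 + 55.93 = 80.93.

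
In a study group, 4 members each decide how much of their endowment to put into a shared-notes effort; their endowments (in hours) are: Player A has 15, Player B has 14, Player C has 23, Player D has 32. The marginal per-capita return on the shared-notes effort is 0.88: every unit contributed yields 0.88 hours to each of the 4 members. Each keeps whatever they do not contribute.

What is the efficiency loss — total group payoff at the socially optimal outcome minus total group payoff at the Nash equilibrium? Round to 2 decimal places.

211.68 hours

The private return per contributed unit is 0.88 < 1 for everyone, so the Nash equilibrium is zero contribution and the group total is Σ E_j = 15 + 14 + 23 + 32 = 84.
Each contributed unit returns 3.520 to the group, so the social optimum is full contribution by everyone: group total = 3.520 × 84 = 295.68.
Efficiency loss = (3.520 − 1) × 84 = 211.68.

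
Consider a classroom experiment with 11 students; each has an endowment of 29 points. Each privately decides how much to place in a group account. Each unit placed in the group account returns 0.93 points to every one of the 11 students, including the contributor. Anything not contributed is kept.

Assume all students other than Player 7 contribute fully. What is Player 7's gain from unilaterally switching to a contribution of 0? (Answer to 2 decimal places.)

2.03 points

Switching from a contribution of 29 to 0 lets Player 7 keep an extra 29 points, but lowers the group account by 29, which costs Player 7 their own share of that drop: 0.93 × 29 = 26.97.
Net gain = 29 − 26.97 = 2.03. The private return per contributed unit (0.93) is below 1, so free-riding is indeed the best response regardless of what the others do.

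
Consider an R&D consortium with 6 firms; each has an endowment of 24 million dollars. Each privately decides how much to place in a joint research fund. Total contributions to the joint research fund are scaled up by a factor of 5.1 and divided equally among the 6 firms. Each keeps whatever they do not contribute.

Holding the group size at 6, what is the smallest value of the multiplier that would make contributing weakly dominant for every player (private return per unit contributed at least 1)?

A contributed unit returns (multiplier)/6 to its contributor.
This reaches 1 exactly when the multiplier is 6.

6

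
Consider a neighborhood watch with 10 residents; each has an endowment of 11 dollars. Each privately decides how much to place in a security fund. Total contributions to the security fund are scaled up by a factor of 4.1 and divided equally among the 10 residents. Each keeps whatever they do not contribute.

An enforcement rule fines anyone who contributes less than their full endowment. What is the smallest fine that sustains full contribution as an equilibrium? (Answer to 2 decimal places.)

6.49 dollars

Given the others contribute fully, the best deviation is to contribute 0 (any partial contribution still incurs the fine and gives up units whose private return 0.4100 is below 1).
Deviating from 11 to 0 saves 11 dollars but forfeits the deviator's share of the drop in the security fund: 4.1/10 × 11 = 4.51.
So the deviation gain is 11 − 4.51 = 6.49, and the fine must be at least 6.49 dollars to wipe it out.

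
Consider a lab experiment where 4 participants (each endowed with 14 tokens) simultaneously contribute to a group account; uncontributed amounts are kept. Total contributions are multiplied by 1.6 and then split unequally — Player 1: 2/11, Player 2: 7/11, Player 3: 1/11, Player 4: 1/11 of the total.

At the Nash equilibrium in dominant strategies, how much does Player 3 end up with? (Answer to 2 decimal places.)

A player with share s gets back 1.6·s per unit contributed, so full contribution is dominant for anyone with s > 1/1.6 = 0.6250 and zero contribution is dominant for anyone below.
Player 2 alone (share 7/11) is above the threshold, contributing 14; the remaining 3 contribute 0. Total contributed: 14.
Player 3 keeps 14 and receives 1.6 × 14 × 1/11 = 2.04 from the group account, for a payoff of 16.04.

16.04 tokens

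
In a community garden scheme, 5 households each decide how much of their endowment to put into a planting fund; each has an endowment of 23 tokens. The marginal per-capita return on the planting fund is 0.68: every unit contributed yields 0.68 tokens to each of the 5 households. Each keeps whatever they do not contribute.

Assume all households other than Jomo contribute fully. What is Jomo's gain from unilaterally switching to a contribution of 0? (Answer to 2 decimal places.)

7.36 tokens

Switching from a contribution of 23 to 0 lets Jomo keep an extra 23 tokens, but lowers the planting fund by 23, which costs Jomo their own share of that drop: 0.68 × 23 = 15.64.
Net gain = 23 − 15.64 = 7.36. The private return per contributed unit (0.68) is below 1, so free-riding is indeed the best response regardless of what the others do.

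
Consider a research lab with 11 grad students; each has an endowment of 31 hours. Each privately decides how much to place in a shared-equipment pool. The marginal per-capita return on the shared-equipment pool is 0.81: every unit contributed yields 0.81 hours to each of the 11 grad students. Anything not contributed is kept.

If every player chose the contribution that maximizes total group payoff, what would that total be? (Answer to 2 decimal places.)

Each contributed unit returns 8.910 to the group as a whole (0.81 to each of 11 players), which exceeds 1, so the social optimum is full contribution: group total = 8.910 × 341 = 3038.31.

3038.31 hours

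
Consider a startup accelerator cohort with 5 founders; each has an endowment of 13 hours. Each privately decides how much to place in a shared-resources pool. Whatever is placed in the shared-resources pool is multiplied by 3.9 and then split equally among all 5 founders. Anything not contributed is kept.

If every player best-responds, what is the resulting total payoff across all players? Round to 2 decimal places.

65.00 hours

Each contributed unit returns 3.9/5 = 0.7800 to its contributor — below 1 — so contributing 0 is dominant for every player. At the Nash equilibrium everyone keeps their 13, and the group total is 5 × 13 = 65.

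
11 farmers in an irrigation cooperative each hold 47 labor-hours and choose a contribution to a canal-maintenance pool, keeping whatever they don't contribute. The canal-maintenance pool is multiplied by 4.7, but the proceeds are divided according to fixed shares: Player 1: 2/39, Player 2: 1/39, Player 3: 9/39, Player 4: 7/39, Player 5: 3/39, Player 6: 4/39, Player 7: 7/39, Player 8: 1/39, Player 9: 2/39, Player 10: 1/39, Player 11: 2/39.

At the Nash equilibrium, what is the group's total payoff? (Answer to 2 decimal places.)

690.90 labor-hours

A player with share s gets back 4.7·s per unit contributed, so full contribution is dominant for anyone with s > 1/4.7 = 0.2128 and zero contribution is dominant for anyone below.
The only share above 0.2128 is Player 3's 9/39, contributing 47; the remaining 10 contribute 0. Total contributed: 47.
The canal-maintenance pool pays out 4.7 × 47 = 220.90 in total (split across the unequal shares, but the aggregate is all that matters for the group sum).
The 10 free-riders keep 47 each, adding 470. Group total = 470 + 220.90 = 690.90.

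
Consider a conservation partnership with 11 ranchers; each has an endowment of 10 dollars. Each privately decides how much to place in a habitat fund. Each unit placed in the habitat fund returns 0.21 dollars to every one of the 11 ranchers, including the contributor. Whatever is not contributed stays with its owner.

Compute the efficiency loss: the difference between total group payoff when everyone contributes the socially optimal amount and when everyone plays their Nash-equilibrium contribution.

The private return per contributed unit is 0.21 < 1, so contributing 0 is dominant for every player. At the Nash equilibrium everyone keeps their 10, and the group total is 11 × 10 = 110.
Each contributed unit returns 2.310 to the group as a whole (0.21 to each of 11 players), which exceeds 1, so the social optimum is full contribution: group total = 2.310 × 110 = 254.10.
Efficiency loss = 254.10 − 110 = 144.10.

144.10 dollars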